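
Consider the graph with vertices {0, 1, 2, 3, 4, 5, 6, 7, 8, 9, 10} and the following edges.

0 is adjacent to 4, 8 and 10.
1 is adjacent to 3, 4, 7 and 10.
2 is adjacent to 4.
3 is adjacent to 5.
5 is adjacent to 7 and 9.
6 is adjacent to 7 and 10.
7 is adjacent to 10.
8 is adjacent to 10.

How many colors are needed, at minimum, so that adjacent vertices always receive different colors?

3

0, 8, 10 are mutually adjacent, so at least 3 colors are needed.
3 colors suffice: 0=blue, 1=blue, 2=blue, 3=green, 4=red, 5=red, 6=blue, 7=green, 8=green, 9=blue, 10=red. Each edge has distinct colors on its endpoints.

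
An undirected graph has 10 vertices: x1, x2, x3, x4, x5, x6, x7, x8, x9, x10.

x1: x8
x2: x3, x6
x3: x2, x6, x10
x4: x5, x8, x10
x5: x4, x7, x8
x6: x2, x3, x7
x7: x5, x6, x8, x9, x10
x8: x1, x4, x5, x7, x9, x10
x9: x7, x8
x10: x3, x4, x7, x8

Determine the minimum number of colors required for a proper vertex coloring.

x7, x8, x9 are pairwise adjacent, so at least 3 colors are needed.
3 colors suffice: x1=2, x2=3, x3=2, x4=2, x5=3, x6=1, x7=2, x8=1, x9=3, x10=3. Each edge has distinct colors on its endpoints.

3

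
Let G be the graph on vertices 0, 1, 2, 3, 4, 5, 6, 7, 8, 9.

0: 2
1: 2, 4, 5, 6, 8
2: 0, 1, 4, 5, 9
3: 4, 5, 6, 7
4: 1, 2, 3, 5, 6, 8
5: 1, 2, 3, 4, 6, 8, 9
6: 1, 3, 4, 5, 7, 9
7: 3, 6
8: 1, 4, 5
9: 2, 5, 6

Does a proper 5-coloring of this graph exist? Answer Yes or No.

The chromatic number is 4. 3, 4, 5, 6 form a clique, so at least 4 colors are needed.
A valid assignment using 4 colors: 0=a, 1=d, 2=c, 3=d, 4=b, 5=a, 6=c, 7=a, 8=c, 9=b.
Since 5 ≥ 4, a proper 5-coloring certainly exists.

Yes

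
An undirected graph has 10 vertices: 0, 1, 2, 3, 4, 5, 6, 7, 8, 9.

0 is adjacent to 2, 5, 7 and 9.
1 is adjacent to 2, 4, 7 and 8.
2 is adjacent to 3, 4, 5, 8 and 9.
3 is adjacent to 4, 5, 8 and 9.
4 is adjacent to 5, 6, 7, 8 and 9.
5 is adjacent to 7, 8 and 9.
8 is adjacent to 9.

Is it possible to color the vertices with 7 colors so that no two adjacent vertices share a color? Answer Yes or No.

Yes

The chromatic number is 6. 2, 3, 4, 5, 8, 9 are pairwise adjacent (a clique of size 6), so at least 6 colors are needed.
6 colors suffice: color a → {0, 4}; color b → {2, 6, 7}; color c → {1, 5}; color d → {9}; color e → {8}; color f → {3}.
Since 7 ≥ 6, a proper 7-coloring certainly exists.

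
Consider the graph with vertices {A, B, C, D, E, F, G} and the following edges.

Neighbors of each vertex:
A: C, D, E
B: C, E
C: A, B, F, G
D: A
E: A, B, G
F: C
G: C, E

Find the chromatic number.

C and G are adjacent, so at least 2 colors are needed.
A valid assignment using 2 colors: A=2, B=2, C=1, D=1, E=1, F=2, G=2. No two adjacent vertices share a color.

2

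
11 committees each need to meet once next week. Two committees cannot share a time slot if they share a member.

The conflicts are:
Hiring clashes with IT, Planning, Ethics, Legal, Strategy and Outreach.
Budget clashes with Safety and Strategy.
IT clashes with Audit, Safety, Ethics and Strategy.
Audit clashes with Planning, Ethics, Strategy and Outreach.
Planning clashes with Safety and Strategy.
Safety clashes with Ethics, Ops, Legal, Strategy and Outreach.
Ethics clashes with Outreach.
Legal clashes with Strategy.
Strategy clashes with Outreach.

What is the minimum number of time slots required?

Audit, Planning, Strategy are mutually in conflict, so at least 3 time slots are needed.
3 time slots suffice: time slot 1 → {Hiring, Audit, Safety}; time slot 2 → {Ethics, Ops, Strategy}; time slot 3 → {Budget, IT, Planning, Legal, Outreach}. Each listed conflict is separated.

3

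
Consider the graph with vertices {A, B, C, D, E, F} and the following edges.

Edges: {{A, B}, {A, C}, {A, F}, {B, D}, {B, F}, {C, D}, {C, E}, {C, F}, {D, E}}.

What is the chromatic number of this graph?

C, D, E are pairwise adjacent, so at least 3 colors are needed.
3 colors suffice: A=2, B=1, C=1, D=2, E=3, F=3. No two adjacent vertices share a color.

3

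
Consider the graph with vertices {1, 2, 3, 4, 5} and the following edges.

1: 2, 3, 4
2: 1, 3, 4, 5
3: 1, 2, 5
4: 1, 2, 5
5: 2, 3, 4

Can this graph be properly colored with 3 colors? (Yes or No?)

The chromatic number is 3. 1, 2, 3 are mutually adjacent, so at least 3 colors are needed.
A valid assignment using 3 colors: 1=green, 2=red, 3=blue, 4=blue, 5=green.
That is already a proper 3-coloring.

Yes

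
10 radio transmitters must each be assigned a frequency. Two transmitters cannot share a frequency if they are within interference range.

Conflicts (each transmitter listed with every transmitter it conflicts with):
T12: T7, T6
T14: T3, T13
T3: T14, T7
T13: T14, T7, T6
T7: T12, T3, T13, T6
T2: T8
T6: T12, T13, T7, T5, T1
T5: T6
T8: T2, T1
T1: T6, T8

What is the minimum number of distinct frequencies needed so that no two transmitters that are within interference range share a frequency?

T12, T7, T6 all conflict with each other, so at least 3 frequencies are needed.
Using 3 frequencies: T12=3, T14=2, T3=1, T13=3, T7=2, T2=2, T6=1, T5=2, T8=1, T1=2. Every pair that conflicts lands in different frequencies.

3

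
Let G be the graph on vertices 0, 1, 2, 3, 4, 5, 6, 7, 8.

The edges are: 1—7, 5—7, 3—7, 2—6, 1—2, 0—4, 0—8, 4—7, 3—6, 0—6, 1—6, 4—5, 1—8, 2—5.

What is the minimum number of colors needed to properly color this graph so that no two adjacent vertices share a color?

3

1, 2, 6 are mutually adjacent, so at least 3 colors are needed.
One proper 3-coloring: 0=red, 1=red, 2=green, 3=red, 4=green, 5=red, 6=blue, 7=blue, 8=blue. Every edge joins two different colors.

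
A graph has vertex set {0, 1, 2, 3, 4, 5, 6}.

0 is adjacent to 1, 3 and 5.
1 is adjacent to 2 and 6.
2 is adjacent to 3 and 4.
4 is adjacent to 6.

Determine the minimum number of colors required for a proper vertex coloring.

0 and 5 are adjacent, so at least 2 colors are needed.
2 colors suffice: color a → {0, 2, 6}; color b → {1, 3, 4, 5}. Every edge joins two different colors.

2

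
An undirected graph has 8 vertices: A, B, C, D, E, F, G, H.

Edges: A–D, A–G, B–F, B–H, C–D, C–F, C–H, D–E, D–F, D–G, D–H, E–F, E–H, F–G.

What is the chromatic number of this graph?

3

A, D, G are mutually adjacent, so at least 3 colors are needed.
3 colors suffice: color 1 → {B, D}; color 2 → {A, F, H}; color 3 → {C, E, G}. Every edge joins two different colors.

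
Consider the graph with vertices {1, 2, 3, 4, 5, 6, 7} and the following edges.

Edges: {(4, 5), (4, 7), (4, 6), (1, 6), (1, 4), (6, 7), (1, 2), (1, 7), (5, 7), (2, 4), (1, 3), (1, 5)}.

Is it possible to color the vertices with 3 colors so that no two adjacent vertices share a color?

No

1, 4, 6, 7 are mutually adjacent (a clique of size 4), so at least 4 colors are needed.
So 3 colors are not enough.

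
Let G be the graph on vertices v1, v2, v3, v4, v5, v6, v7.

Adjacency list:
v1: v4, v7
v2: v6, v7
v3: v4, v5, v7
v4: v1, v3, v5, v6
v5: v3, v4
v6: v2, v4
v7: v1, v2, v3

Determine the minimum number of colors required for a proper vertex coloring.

v3, v4, v5 are mutually adjacent, so at least 3 colors are needed.
One proper 3-coloring: v1=2, v2=3, v3=2, v4=1, v5=3, v6=2, v7=1. No two adjacent vertices share a color.

3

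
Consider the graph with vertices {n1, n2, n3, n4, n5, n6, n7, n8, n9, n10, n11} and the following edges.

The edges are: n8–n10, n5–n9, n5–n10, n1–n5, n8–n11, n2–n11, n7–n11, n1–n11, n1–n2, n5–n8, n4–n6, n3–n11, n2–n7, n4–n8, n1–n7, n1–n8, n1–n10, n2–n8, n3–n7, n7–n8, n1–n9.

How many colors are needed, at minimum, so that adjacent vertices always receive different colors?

5

n1, n2, n7, n8, n11 are mutually adjacent (a clique of size 5), so at least 5 colors are needed.
5 colors suffice: n1=B, n2=P, n3=R, n4=B, n5=G, n6=R, n7=G, n8=R, n9=R, n10=Y, n11=Y. Each edge has distinct colors on its endpoints.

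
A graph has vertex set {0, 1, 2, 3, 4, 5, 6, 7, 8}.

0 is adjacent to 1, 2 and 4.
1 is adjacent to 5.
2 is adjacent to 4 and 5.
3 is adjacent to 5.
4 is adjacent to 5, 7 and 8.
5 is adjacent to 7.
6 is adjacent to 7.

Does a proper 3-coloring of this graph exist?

Yes

The chromatic number is 3. 0, 2, 4 are mutually adjacent, so at least 3 colors are needed.
A valid assignment using 3 colors: 0=blue, 1=red, 2=green, 3=red, 4=red, 5=blue, 6=red, 7=green, 8=blue.
That is already a proper 3-coloring.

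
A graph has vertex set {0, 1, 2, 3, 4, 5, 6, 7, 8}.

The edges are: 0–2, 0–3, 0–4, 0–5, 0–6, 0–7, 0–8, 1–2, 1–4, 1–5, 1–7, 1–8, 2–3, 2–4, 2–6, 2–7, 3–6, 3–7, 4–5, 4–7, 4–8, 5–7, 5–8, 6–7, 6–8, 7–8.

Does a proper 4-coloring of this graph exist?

0, 2, 3, 6, 7 form a clique, so at least 5 colors are needed.
So 4 colors are not enough.

No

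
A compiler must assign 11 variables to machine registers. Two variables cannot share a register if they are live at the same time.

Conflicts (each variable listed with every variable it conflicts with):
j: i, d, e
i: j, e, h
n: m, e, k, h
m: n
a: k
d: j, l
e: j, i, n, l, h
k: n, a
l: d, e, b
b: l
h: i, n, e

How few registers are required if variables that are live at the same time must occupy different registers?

3

i, e, h all conflict with each other, so at least 3 registers are needed.
3 registers suffice: j=3, i=2, n=2, m=1, a=2, d=1, e=1, k=1, l=2, b=1, h=3. No two conflicting variables share a register.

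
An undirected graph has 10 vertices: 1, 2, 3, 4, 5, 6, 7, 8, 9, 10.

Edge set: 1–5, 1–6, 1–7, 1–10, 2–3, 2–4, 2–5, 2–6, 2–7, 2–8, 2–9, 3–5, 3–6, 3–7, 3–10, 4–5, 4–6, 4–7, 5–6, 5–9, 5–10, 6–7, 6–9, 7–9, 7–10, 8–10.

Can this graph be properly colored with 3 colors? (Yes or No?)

2, 3, 6, 7 are mutually adjacent (a clique of size 4), so at least 4 colors are needed.
So 3 colors are not enough.

No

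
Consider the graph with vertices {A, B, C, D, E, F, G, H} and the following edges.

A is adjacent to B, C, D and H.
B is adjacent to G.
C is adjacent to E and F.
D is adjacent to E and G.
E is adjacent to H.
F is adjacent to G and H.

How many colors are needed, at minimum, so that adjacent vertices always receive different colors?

3

The cycle F-G-B-A-H-F has odd length 5, so it cannot be 2-colored; at least 3 colors are needed.
3 colors suffice: A=1, B=2, C=2, D=2, E=1, F=3, G=1, H=2. No two adjacent vertices share a color.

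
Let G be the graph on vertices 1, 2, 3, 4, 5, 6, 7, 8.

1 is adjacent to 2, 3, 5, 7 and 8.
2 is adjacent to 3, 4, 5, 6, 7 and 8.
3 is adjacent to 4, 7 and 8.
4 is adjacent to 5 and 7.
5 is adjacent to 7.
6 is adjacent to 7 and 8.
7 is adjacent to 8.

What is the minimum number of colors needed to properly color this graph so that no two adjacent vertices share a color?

1, 2, 3, 7, 8 form a clique, so at least 5 colors are needed.
A valid assignment using 5 colors: 1=d, 2=a, 3=c, 4=d, 5=c, 6=c, 7=b, 8=e. Every edge joins two different colors.

5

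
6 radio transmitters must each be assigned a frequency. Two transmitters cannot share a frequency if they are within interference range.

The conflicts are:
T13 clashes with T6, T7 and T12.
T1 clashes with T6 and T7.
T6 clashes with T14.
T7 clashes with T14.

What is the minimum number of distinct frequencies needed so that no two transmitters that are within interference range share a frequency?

2

T13 and T7 conflict, so at least 2 frequencies are needed.
2 frequencies suffice: frequency 1 → {T6, T7, T12}; frequency 2 → {T13, T1, T14}. No two conflicting transmitters share a frequency.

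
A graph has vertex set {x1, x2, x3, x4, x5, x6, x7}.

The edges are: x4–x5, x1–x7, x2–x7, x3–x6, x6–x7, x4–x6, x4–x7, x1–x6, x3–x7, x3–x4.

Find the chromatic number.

x3, x4, x6, x7 form a clique, so at least 4 colors are needed.
4 colors suffice: color R → {x5, x7}; color B → {x2, x6}; color G → {x1, x4}; color Y → {x3}. Every edge joins two different colors.

4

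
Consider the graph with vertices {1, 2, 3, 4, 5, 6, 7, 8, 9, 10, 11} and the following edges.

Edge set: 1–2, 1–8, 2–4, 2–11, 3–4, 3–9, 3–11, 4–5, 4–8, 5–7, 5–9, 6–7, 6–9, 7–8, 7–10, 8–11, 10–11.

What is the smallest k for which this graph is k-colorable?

1 and 8 are adjacent, so at least 2 colors are needed.
2 colors suffice: color red → {1, 4, 7, 9, 11}; color blue → {2, 3, 5, 6, 8, 10}. Each edge has distinct colors on its endpoints.

2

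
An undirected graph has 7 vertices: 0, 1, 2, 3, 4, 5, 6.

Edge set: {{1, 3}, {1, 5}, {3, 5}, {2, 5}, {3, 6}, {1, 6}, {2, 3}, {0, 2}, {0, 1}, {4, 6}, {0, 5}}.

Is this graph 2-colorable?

0, 2, 5 are mutually adjacent, so at least 3 colors are needed.
So 2 colors are not enough.

No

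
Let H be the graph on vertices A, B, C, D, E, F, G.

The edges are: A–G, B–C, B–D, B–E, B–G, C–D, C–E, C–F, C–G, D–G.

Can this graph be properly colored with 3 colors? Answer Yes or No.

B, C, D, G form a clique, so at least 4 colors are needed.
So 3 colors are not enough.

No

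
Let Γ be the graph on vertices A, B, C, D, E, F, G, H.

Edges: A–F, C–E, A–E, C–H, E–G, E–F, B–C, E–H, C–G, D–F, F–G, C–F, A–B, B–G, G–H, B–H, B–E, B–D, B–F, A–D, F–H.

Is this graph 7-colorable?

The chromatic number is 6. B, C, E, F, G, H form a clique, so at least 6 colors are needed.
6 colors suffice: color 1 → {F}; color 2 → {B}; color 3 → {D, E}; color 4 → {A, H}; color 5 → {C}; color 6 → {G}.
Since 7 ≥ 6, a proper 7-coloring certainly exists.

Yes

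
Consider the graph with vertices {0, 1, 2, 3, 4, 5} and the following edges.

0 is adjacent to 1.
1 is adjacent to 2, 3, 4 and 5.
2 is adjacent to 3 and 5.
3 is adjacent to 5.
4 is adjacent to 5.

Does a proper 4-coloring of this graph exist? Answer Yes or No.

The chromatic number is 4. 1, 2, 3, 5 are pairwise adjacent (a clique of size 4), so at least 4 colors are needed.
4 colors suffice: color a → {1}; color b → {0, 5}; color c → {2, 4}; color d → {3}.
That is already a proper 4-coloring.

Yes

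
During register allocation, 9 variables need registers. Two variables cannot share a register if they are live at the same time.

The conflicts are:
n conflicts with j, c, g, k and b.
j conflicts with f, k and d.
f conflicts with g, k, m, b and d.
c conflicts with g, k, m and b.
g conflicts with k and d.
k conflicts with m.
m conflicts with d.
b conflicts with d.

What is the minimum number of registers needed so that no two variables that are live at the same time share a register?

n, c, g, k pairwise conflict, so at least 4 registers are needed.
4 registers suffice: register 1 → {n, f}; register 2 → {k, d}; register 3 → {j, g, m, b}; register 4 → {c}. No two conflicting variables share a register.

4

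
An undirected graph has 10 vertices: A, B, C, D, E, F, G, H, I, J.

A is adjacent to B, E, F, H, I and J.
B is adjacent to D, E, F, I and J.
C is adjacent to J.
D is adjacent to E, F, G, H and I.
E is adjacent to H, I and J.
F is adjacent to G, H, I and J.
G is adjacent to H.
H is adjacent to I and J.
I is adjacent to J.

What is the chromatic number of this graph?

A, E, H, I, J are pairwise adjacent (a clique of size 5), so at least 5 colors are needed.
5 colors suffice: color 1 → {B, C, H}; color 2 → {E, F}; color 3 → {G, I}; color 4 → {D, J}; color 5 → {A}. No two adjacent vertices share a color.

5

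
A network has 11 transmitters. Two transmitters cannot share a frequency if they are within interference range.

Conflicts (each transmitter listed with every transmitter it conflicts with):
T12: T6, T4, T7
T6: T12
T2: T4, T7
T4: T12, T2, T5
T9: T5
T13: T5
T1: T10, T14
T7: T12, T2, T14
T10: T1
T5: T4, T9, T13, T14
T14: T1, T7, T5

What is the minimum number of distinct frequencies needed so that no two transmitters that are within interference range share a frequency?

The cycle T2-T4-T5-T14-T7-T2 has odd length 5, so it cannot be 2-colored; at least 3 frequencies are needed.
3 frequencies suffice: frequency 1 → {T12, T2, T1, T5}; frequency 2 → {T6, T4, T9, T13, T10, T14}; frequency 3 → {T7}. Each listed conflict is separated.

3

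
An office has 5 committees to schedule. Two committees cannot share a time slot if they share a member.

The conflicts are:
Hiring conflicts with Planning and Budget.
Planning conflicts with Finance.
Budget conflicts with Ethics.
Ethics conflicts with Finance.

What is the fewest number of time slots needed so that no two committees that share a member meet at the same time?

The cycle Planning-Finance-Ethics-Budget-Hiring-Planning has odd length 5, so it cannot be 2-colored; at least 3 time slots are needed.
3 time slots suffice: time slot 1 → {Planning, Ethics}; time slot 2 → {Hiring, Finance}; time slot 3 → {Budget}. No two conflicting committees share a time slot.

3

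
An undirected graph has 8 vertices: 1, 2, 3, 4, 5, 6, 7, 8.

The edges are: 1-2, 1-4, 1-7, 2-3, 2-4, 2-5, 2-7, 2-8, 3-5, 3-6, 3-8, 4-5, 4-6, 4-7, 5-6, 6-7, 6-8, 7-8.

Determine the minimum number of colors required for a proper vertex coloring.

4

1, 2, 4, 7 are mutually adjacent (a clique of size 4), so at least 4 colors are needed.
4 colors suffice: color a → {2, 6}; color b → {3, 7}; color c → {4, 8}; color d → {1, 5}. No two adjacent vertices share a color.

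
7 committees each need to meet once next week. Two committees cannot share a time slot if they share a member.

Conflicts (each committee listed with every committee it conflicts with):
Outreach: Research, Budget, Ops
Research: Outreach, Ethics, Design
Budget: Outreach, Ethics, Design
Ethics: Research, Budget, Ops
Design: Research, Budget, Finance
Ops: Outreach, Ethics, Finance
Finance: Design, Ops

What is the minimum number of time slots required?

3

The cycle Budget-Ethics-Ops-Finance-Design-Budget has odd length 5, so it cannot be 2-colored; at least 3 time slots are needed.
A valid assignment using 3 time slots: Outreach=2, Research=1, Budget=1, Ethics=2, Design=2, Ops=1, Finance=3. Every pair that conflicts lands in different time slots.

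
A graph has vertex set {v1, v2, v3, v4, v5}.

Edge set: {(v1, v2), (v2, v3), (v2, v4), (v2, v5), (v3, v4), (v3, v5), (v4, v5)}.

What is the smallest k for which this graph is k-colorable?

v2, v3, v4, v5 are pairwise adjacent (a clique of size 4), so at least 4 colors are needed.
4 colors suffice: color 1 → {v2}; color 2 → {v1, v4}; color 3 → {v3}; color 4 → {v5}. Each edge has distinct colors on its endpoints.

4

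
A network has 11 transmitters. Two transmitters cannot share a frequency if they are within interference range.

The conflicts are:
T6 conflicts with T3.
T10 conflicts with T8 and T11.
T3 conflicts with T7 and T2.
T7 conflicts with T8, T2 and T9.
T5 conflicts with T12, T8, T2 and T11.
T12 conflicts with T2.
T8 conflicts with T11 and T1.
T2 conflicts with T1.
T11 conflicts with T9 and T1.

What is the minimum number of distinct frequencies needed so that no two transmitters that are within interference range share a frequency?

3

T8, T11, T1 pairwise conflict, so at least 3 frequencies are needed.
3 frequencies suffice: frequency 1 → {T6, T2, T11}; frequency 2 → {T3, T12, T8, T9}; frequency 3 → {T10, T7, T5, T1}. Every pair that conflicts lands in different frequencies.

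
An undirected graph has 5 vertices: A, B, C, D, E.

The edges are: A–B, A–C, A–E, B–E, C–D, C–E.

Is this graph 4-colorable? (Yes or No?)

Yes

The chromatic number is 3. A, C, E are mutually adjacent, so at least 3 colors are needed.
One proper 3-coloring: A=2, B=1, C=1, D=2, E=3.
Since 4 ≥ 3, a proper 4-coloring certainly exists.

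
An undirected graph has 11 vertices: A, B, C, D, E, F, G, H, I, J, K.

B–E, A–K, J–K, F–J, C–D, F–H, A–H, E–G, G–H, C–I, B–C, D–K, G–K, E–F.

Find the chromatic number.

The cycle F-J-K-A-H-F has odd length 5, so it cannot be 2-colored; at least 3 colors are needed.
3 colors suffice: color 1 → {C, E, H, K}; color 2 → {A, B, D, F, G, I}; color 3 → {J}. Every edge joins two different colors.

3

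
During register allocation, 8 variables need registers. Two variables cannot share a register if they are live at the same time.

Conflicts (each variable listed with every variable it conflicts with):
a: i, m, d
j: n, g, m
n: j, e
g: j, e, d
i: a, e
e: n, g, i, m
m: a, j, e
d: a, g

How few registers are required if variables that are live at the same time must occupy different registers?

3

The cycle a-m-e-g-d-a has odd length 5, so it cannot be 2-colored; at least 3 registers are needed.
Using 3 registers: a=1, j=1, n=2, g=2, i=2, e=1, m=2, d=3. No two conflicting variables share a register.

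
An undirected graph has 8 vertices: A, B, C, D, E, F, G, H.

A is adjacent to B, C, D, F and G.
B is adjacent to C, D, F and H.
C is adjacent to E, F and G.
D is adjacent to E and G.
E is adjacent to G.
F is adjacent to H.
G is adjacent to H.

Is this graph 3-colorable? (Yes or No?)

A, B, C, F form a clique, so at least 4 colors are needed.
So 3 colors are not enough.

No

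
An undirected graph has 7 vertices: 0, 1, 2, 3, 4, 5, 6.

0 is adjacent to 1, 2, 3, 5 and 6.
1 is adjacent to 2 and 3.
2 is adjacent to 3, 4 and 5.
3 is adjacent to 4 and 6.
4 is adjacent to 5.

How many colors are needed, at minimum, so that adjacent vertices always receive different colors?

4

0, 1, 2, 3 are mutually adjacent (a clique of size 4), so at least 4 colors are needed.
4 colors suffice: color red → {3, 5}; color blue → {0, 4}; color green → {2, 6}; color yellow → {1}. Each edge has distinct colors on its endpoints.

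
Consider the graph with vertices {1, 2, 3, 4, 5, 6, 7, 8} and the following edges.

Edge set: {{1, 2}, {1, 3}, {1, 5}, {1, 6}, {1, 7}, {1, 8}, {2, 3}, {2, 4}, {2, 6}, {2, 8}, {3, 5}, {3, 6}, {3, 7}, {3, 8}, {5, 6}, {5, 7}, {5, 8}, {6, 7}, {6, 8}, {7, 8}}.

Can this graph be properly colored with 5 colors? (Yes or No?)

1, 3, 5, 6, 7, 8 form a clique, so at least 6 colors are needed.
So 5 colors are not enough.

No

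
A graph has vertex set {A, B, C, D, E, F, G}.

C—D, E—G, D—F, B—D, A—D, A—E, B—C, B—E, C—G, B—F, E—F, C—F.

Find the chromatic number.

B, C, D, F form a clique, so at least 4 colors are needed.
4 colors suffice: color 1 → {C, E}; color 2 → {A, B, G}; color 3 → {F}; color 4 → {D}. Each edge has distinct colors on its endpoints.

4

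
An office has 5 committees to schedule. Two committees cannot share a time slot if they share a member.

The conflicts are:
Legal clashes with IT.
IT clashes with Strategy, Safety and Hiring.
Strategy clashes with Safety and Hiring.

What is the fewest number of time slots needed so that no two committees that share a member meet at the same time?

3

IT, Strategy, Hiring are mutually in conflict, so at least 3 time slots are needed.
3 time slots suffice: time slot 1 → {IT}; time slot 2 → {Legal, Strategy}; time slot 3 → {Safety, Hiring}. No two conflicting committees share a time slot.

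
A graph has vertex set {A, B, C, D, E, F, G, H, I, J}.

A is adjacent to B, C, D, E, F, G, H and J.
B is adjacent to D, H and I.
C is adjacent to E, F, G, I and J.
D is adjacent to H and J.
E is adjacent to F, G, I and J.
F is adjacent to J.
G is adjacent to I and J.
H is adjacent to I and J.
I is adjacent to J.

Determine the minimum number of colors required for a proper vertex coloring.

5

A, C, E, G, J form a clique, so at least 5 colors are needed.
A valid assignment using 5 colors: A=2, B=1, C=3, D=4, E=4, F=5, G=5, H=3, I=2, J=1. No two adjacent vertices share a color.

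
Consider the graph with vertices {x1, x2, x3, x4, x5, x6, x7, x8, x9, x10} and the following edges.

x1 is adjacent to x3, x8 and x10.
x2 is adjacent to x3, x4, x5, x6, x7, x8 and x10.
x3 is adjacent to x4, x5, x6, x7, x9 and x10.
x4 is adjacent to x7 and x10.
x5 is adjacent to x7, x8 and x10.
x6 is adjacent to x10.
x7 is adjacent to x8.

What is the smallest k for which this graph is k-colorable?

4

x2, x3, x4, x10 are mutually adjacent (a clique of size 4), so at least 4 colors are needed.
4 colors suffice: color R → {x3, x8}; color B → {x1, x2, x9}; color G → {x7, x10}; color Y → {x4, x5, x6}. Every edge joins two different colors.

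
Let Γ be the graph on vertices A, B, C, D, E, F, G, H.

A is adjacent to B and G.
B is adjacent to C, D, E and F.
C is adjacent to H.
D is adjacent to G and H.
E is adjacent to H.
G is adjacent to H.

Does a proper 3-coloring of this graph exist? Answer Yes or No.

The chromatic number is 3. D, G, H are mutually adjacent, so at least 3 colors are needed.
3 colors suffice: color 1 → {B, H}; color 2 → {C, E, F, G}; color 3 → {A, D}.
That is already a proper 3-coloring.

Yes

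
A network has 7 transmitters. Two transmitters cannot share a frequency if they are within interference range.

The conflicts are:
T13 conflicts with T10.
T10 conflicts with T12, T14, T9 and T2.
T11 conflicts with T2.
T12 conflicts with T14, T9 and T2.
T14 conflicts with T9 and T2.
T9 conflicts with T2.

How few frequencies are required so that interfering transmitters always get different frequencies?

T10, T12, T14, T9, T2 pairwise conflict, so at least 5 frequencies are needed.
5 frequencies suffice: frequency 1 → {T10, T11}; frequency 2 → {T13, T2}; frequency 3 → {T12}; frequency 4 → {T14}; frequency 5 → {T9}. Every pair that conflicts lands in different frequencies.

5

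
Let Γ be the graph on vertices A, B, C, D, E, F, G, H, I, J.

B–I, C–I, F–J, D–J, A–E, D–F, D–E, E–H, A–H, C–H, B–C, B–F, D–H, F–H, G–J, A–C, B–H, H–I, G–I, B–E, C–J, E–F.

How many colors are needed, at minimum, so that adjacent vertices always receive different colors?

4

D, E, F, H are pairwise adjacent (a clique of size 4), so at least 4 colors are needed.
One proper 4-coloring: A=3, B=4, C=2, D=4, E=2, F=3, G=2, H=1, I=3, J=1. No two adjacent vertices share a color.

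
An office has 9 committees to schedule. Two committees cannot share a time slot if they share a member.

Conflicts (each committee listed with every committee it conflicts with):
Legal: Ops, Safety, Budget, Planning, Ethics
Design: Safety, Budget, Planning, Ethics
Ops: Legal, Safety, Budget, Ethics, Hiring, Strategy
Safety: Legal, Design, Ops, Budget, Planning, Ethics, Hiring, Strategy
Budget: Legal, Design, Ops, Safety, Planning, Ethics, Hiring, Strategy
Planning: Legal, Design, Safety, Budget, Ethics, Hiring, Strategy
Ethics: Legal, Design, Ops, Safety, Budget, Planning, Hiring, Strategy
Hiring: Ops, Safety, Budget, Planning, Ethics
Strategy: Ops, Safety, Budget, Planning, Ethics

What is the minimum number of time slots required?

5

Design, Safety, Budget, Planning, Ethics are mutually in conflict, so at least 5 time slots are needed.
5 time slots suffice: time slot 1 → {Ethics}; time slot 2 → {Budget}; time slot 3 → {Safety}; time slot 4 → {Ops, Planning}; time slot 5 → {Legal, Design, Hiring, Strategy}. Every pair that conflicts lands in different time slots.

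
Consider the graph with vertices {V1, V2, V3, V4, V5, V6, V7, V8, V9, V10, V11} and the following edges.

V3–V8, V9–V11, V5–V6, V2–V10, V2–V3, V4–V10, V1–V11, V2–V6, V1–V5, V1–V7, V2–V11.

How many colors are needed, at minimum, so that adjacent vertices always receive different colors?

3

The cycle V2-V6-V5-V1-V11-V2 has odd length 5, so it cannot be 2-colored; at least 3 colors are needed.
A valid assignment using 3 colors: V1=1, V2=1, V3=2, V4=1, V5=2, V6=3, V7=2, V8=1, V9=1, V10=2, V11=2. Each edge has distinct colors on its endpoints.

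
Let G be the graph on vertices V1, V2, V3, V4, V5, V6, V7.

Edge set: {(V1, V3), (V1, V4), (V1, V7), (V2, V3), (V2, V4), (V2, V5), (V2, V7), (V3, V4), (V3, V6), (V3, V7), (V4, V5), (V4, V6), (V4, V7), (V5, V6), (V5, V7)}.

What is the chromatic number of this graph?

V1, V3, V4, V7 are pairwise adjacent (a clique of size 4), so at least 4 colors are needed.
A valid assignment using 4 colors: V1=Y, V2=Y, V3=B, V4=R, V5=B, V6=G, V7=G. Every edge joins two different colors.

4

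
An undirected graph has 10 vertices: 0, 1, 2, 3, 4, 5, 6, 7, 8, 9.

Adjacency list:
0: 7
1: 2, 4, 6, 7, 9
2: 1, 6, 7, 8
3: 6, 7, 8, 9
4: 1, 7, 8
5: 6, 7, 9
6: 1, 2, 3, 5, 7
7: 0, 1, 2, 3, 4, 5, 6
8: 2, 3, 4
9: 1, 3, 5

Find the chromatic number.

1, 2, 6, 7 are pairwise adjacent (a clique of size 4), so at least 4 colors are needed.
4 colors suffice: color a → {7, 8, 9}; color b → {0, 1, 3, 5}; color c → {4, 6}; color d → {2}. No two adjacent vertices share a color.

4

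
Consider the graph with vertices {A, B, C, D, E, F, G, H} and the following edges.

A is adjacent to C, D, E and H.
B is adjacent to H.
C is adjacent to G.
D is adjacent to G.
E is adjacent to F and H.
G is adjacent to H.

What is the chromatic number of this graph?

A, E, H are pairwise adjacent, so at least 3 colors are needed.
3 colors suffice: color 1 → {A, B, F, G}; color 2 → {C, D, H}; color 3 → {E}. Each edge has distinct colors on its endpoints.

3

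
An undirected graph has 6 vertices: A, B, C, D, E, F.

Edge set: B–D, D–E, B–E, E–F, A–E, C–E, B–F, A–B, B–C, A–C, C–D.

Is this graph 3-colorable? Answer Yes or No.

No

A, B, C, E are mutually adjacent (a clique of size 4), so at least 4 colors are needed.
So 3 colors are not enough.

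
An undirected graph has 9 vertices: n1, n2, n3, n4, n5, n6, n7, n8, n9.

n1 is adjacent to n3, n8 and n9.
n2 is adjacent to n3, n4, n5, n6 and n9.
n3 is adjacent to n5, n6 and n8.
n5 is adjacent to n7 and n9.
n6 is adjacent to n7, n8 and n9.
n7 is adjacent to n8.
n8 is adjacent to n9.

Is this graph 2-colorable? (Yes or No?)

n1, n8, n9 are pairwise adjacent, so at least 3 colors are needed.
So 2 colors are not enough.

No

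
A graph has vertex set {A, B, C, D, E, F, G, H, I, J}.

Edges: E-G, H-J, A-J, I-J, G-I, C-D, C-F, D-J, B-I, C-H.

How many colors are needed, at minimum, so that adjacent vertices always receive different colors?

2

E and G are adjacent, so at least 2 colors are needed.
One proper 2-coloring: A=2, B=1, C=1, D=2, E=2, F=2, G=1, H=2, I=2, J=1. Every edge joins two different colors.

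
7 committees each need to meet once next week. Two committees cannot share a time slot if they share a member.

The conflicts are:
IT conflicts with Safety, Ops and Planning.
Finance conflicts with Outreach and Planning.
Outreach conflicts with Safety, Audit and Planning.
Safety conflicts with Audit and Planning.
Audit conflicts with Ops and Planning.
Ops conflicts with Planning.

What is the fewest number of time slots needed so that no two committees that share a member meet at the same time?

Outreach, Safety, Audit, Planning are mutually in conflict, so at least 4 time slots are needed.
Using 4 time slots: IT=2, Finance=2, Outreach=3, Safety=4, Audit=2, Ops=3, Planning=1. Every pair that conflicts lands in different time slots.

4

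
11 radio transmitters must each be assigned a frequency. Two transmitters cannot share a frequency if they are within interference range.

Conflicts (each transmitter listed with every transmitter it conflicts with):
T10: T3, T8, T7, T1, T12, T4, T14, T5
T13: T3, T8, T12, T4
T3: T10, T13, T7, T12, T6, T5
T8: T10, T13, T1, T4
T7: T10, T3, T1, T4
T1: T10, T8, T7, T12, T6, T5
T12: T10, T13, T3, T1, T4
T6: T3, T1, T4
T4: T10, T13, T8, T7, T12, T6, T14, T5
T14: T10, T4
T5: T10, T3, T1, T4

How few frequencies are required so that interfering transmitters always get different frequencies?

3

T10, T7, T4 pairwise conflict, so at least 3 frequencies are needed.
3 frequencies suffice: frequency 1 → {T3, T1, T4}; frequency 2 → {T10, T13, T6}; frequency 3 → {T8, T7, T12, T14, T5}. Every pair that conflicts lands in different frequencies.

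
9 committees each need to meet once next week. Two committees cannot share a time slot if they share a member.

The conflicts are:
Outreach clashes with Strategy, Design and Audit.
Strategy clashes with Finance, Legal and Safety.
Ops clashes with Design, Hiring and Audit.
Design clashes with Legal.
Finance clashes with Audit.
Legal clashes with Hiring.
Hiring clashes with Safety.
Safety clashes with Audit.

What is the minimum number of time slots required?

Hiring and Safety conflict, so at least 2 time slots are needed.
2 time slots suffice: time slot 1 → {Strategy, Design, Hiring, Audit}; time slot 2 → {Outreach, Ops, Finance, Legal, Safety}. Each listed conflict is separated.

2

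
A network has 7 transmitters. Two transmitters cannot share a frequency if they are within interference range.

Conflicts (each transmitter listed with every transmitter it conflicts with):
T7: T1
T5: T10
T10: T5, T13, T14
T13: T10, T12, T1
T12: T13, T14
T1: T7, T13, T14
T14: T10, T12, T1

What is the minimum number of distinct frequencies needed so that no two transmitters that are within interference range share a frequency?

T1 and T14 conflict, so at least 2 frequencies are needed.
2 frequencies suffice: frequency 1 → {T7, T5, T13, T14}; frequency 2 → {T10, T12, T1}. Each listed conflict is separated.

2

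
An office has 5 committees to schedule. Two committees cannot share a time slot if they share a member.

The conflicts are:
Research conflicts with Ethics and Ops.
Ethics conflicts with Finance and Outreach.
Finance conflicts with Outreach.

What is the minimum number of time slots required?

3

Ethics, Finance, Outreach are mutually in conflict, so at least 3 time slots are needed.
Using 3 time slots: Research=2, Ethics=1, Finance=3, Outreach=2, Ops=1. No two conflicting committees share a time slot.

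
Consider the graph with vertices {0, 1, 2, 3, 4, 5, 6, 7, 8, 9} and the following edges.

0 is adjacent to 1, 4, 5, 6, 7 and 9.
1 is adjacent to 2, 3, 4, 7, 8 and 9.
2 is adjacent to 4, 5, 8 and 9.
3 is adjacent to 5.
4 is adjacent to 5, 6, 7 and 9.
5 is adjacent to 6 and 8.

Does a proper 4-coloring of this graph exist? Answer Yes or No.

The chromatic number is 4. 1, 2, 4, 9 are mutually adjacent (a clique of size 4), so at least 4 colors are needed.
One proper 4-coloring: 0=green, 1=blue, 2=green, 3=red, 4=red, 5=blue, 6=yellow, 7=yellow, 8=red, 9=yellow.
That is already a proper 4-coloring.

Yes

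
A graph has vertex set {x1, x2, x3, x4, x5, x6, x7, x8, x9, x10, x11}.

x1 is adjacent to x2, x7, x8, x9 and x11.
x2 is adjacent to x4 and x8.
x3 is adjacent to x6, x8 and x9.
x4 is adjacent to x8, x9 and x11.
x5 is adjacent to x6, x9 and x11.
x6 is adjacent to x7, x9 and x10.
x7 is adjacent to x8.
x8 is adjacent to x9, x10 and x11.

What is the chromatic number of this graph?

x1, x2, x8 are pairwise adjacent, so at least 3 colors are needed.
One proper 3-coloring: x1=3, x2=2, x3=3, x4=3, x5=3, x6=1, x7=2, x8=1, x9=2, x10=2, x11=2. Each edge has distinct colors on its endpoints.

3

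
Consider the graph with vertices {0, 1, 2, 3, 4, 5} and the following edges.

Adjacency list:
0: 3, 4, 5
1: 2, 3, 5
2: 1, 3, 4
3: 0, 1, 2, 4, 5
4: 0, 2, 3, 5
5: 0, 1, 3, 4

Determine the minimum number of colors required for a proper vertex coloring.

0, 3, 4, 5 form a clique, so at least 4 colors are needed.
4 colors suffice: color a → {3}; color b → {1, 4}; color c → {2, 5}; color d → {0}. Each edge has distinct colors on its endpoints.

4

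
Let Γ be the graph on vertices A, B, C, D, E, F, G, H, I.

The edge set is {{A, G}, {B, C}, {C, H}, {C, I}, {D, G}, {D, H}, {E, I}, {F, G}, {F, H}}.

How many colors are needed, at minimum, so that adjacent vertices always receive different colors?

C and I are adjacent, so at least 2 colors are needed.
2 colors suffice: color 1 → {A, C, D, E, F}; color 2 → {B, G, H, I}. No two adjacent vertices share a color.

2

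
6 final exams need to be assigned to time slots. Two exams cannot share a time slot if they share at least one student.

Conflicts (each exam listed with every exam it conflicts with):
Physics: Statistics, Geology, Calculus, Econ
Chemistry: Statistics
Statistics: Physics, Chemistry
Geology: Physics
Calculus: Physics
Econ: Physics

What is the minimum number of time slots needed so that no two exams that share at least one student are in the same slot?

Chemistry and Statistics conflict, so at least 2 time slots are needed.
Using 2 time slots: Physics=1, Chemistry=1, Statistics=2, Geology=2, Calculus=2, Econ=2. Every pair that conflicts lands in different time slots.

2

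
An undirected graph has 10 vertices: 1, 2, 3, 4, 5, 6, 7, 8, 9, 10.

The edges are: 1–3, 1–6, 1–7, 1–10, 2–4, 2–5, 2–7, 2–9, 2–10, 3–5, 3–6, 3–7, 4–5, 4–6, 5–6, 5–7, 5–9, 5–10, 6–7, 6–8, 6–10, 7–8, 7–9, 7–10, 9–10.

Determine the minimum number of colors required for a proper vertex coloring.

5

2, 5, 7, 9, 10 are pairwise adjacent (a clique of size 5), so at least 5 colors are needed.
One proper 5-coloring: 1=c, 2=b, 3=d, 4=a, 5=c, 6=b, 7=a, 8=c, 9=e, 10=d. Each edge has distinct colors on its endpoints.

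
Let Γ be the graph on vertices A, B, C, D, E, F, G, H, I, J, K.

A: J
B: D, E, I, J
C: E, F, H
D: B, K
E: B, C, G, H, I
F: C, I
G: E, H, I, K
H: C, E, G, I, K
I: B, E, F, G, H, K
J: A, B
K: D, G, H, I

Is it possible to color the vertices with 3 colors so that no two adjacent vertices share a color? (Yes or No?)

G, H, I, K are mutually adjacent (a clique of size 4), so at least 4 colors are needed.
So 3 colors are not enough.

No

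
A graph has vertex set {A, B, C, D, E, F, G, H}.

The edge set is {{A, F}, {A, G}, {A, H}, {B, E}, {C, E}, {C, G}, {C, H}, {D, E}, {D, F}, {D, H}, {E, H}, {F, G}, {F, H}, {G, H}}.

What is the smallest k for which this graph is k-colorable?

A, F, G, H form a clique, so at least 4 colors are needed.
4 colors suffice: color red → {B, H}; color blue → {E, G}; color green → {C, F}; color yellow → {A, D}. Every edge joins two different colors.

4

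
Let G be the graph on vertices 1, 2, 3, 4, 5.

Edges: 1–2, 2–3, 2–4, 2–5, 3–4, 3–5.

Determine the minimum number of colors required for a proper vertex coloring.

3

2, 3, 5 are pairwise adjacent, so at least 3 colors are needed.
A valid assignment using 3 colors: 1=blue, 2=red, 3=blue, 4=green, 5=green. Each edge has distinct colors on its endpoints.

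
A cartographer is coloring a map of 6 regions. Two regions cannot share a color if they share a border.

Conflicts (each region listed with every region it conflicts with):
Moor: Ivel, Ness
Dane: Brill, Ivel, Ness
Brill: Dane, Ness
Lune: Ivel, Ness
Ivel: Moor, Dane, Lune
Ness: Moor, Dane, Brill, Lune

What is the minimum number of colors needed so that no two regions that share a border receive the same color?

Dane, Brill, Ness all conflict with each other, so at least 3 colors are needed.
One proper 3-coloring: Moor=2, Dane=2, Brill=3, Lune=2, Ivel=1, Ness=1. No two conflicting regions share a color.

3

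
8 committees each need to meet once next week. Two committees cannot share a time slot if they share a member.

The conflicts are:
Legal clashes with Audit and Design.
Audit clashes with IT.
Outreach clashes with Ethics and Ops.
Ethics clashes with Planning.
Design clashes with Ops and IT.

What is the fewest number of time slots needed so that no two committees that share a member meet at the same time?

Outreach and Ops conflict, so at least 2 time slots are needed.
Using 2 time slots: Legal=2, Audit=1, Outreach=1, Ethics=2, Planning=1, Design=1, Ops=2, IT=2. Every pair that conflicts lands in different time slots.

2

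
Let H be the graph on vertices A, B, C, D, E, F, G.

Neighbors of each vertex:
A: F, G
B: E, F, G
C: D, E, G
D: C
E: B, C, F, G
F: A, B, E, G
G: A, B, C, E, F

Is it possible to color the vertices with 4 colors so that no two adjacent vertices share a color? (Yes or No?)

The chromatic number is 4. B, E, F, G are mutually adjacent (a clique of size 4), so at least 4 colors are needed.
One proper 4-coloring: A=3, B=4, C=2, D=1, E=3, F=2, G=1.
That is already a proper 4-coloring.

Yes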